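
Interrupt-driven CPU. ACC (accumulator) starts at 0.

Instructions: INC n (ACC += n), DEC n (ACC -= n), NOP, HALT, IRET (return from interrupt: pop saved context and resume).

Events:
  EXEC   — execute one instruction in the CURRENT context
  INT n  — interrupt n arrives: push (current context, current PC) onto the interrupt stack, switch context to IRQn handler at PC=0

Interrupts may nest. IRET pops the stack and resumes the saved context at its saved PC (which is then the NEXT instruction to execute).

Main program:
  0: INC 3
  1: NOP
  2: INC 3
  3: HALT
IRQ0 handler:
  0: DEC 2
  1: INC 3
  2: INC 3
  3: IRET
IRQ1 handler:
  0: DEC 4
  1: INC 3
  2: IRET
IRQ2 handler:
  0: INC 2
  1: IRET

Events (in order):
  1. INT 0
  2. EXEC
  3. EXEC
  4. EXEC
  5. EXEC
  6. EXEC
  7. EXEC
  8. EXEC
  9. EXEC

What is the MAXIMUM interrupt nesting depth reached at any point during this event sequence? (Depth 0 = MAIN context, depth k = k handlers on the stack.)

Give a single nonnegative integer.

Event 1 (INT 0): INT 0 arrives: push (MAIN, PC=0), enter IRQ0 at PC=0 (depth now 1) [depth=1]
Event 2 (EXEC): [IRQ0] PC=0: DEC 2 -> ACC=-2 [depth=1]
Event 3 (EXEC): [IRQ0] PC=1: INC 3 -> ACC=1 [depth=1]
Event 4 (EXEC): [IRQ0] PC=2: INC 3 -> ACC=4 [depth=1]
Event 5 (EXEC): [IRQ0] PC=3: IRET -> resume MAIN at PC=0 (depth now 0) [depth=0]
Event 6 (EXEC): [MAIN] PC=0: INC 3 -> ACC=7 [depth=0]
Event 7 (EXEC): [MAIN] PC=1: NOP [depth=0]
Event 8 (EXEC): [MAIN] PC=2: INC 3 -> ACC=10 [depth=0]
Event 9 (EXEC): [MAIN] PC=3: HALT [depth=0]
Max depth observed: 1

Answer: 1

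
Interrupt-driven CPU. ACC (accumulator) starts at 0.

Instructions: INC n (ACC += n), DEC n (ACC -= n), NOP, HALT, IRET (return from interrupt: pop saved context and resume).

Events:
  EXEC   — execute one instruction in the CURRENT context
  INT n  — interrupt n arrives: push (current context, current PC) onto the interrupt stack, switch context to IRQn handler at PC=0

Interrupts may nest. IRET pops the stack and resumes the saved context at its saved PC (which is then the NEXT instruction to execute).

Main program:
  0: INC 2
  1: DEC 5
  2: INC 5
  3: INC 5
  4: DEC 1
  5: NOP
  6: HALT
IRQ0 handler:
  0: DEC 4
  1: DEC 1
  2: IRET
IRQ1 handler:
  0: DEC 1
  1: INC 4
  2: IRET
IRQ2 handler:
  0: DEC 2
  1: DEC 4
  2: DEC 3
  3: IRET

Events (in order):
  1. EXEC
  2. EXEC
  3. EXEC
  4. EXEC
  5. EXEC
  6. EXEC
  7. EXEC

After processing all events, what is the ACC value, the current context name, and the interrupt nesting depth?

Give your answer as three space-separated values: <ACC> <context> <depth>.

Event 1 (EXEC): [MAIN] PC=0: INC 2 -> ACC=2
Event 2 (EXEC): [MAIN] PC=1: DEC 5 -> ACC=-3
Event 3 (EXEC): [MAIN] PC=2: INC 5 -> ACC=2
Event 4 (EXEC): [MAIN] PC=3: INC 5 -> ACC=7
Event 5 (EXEC): [MAIN] PC=4: DEC 1 -> ACC=6
Event 6 (EXEC): [MAIN] PC=5: NOP
Event 7 (EXEC): [MAIN] PC=6: HALT

Answer: 6 MAIN 0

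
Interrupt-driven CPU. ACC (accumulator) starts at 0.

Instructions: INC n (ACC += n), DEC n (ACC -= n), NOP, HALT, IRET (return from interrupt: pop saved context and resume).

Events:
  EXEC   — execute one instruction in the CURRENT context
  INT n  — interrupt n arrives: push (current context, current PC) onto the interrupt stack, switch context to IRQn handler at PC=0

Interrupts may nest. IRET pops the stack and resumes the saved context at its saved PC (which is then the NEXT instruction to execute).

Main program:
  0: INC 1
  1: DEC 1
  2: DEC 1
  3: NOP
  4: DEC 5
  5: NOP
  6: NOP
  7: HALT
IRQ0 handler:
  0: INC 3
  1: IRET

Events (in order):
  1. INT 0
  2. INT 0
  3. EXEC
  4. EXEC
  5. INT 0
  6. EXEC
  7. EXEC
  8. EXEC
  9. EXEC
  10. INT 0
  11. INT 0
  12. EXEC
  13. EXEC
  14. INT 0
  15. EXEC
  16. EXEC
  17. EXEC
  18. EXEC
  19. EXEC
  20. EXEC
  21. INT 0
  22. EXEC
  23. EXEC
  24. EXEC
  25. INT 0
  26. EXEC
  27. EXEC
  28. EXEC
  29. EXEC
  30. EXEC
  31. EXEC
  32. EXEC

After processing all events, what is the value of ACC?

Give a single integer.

Event 1 (INT 0): INT 0 arrives: push (MAIN, PC=0), enter IRQ0 at PC=0 (depth now 1)
Event 2 (INT 0): INT 0 arrives: push (IRQ0, PC=0), enter IRQ0 at PC=0 (depth now 2)
Event 3 (EXEC): [IRQ0] PC=0: INC 3 -> ACC=3
Event 4 (EXEC): [IRQ0] PC=1: IRET -> resume IRQ0 at PC=0 (depth now 1)
Event 5 (INT 0): INT 0 arrives: push (IRQ0, PC=0), enter IRQ0 at PC=0 (depth now 2)
Event 6 (EXEC): [IRQ0] PC=0: INC 3 -> ACC=6
Event 7 (EXEC): [IRQ0] PC=1: IRET -> resume IRQ0 at PC=0 (depth now 1)
Event 8 (EXEC): [IRQ0] PC=0: INC 3 -> ACC=9
Event 9 (EXEC): [IRQ0] PC=1: IRET -> resume MAIN at PC=0 (depth now 0)
Event 10 (INT 0): INT 0 arrives: push (MAIN, PC=0), enter IRQ0 at PC=0 (depth now 1)
Event 11 (INT 0): INT 0 arrives: push (IRQ0, PC=0), enter IRQ0 at PC=0 (depth now 2)
Event 12 (EXEC): [IRQ0] PC=0: INC 3 -> ACC=12
Event 13 (EXEC): [IRQ0] PC=1: IRET -> resume IRQ0 at PC=0 (depth now 1)
Event 14 (INT 0): INT 0 arrives: push (IRQ0, PC=0), enter IRQ0 at PC=0 (depth now 2)
Event 15 (EXEC): [IRQ0] PC=0: INC 3 -> ACC=15
Event 16 (EXEC): [IRQ0] PC=1: IRET -> resume IRQ0 at PC=0 (depth now 1)
Event 17 (EXEC): [IRQ0] PC=0: INC 3 -> ACC=18
Event 18 (EXEC): [IRQ0] PC=1: IRET -> resume MAIN at PC=0 (depth now 0)
Event 19 (EXEC): [MAIN] PC=0: INC 1 -> ACC=19
Event 20 (EXEC): [MAIN] PC=1: DEC 1 -> ACC=18
Event 21 (INT 0): INT 0 arrives: push (MAIN, PC=2), enter IRQ0 at PC=0 (depth now 1)
Event 22 (EXEC): [IRQ0] PC=0: INC 3 -> ACC=21
Event 23 (EXEC): [IRQ0] PC=1: IRET -> resume MAIN at PC=2 (depth now 0)
Event 24 (EXEC): [MAIN] PC=2: DEC 1 -> ACC=20
Event 25 (INT 0): INT 0 arrives: push (MAIN, PC=3), enter IRQ0 at PC=0 (depth now 1)
Event 26 (EXEC): [IRQ0] PC=0: INC 3 -> ACC=23
Event 27 (EXEC): [IRQ0] PC=1: IRET -> resume MAIN at PC=3 (depth now 0)
Event 28 (EXEC): [MAIN] PC=3: NOP
Event 29 (EXEC): [MAIN] PC=4: DEC 5 -> ACC=18
Event 30 (EXEC): [MAIN] PC=5: NOP
Event 31 (EXEC): [MAIN] PC=6: NOP
Event 32 (EXEC): [MAIN] PC=7: HALT

Answer: 18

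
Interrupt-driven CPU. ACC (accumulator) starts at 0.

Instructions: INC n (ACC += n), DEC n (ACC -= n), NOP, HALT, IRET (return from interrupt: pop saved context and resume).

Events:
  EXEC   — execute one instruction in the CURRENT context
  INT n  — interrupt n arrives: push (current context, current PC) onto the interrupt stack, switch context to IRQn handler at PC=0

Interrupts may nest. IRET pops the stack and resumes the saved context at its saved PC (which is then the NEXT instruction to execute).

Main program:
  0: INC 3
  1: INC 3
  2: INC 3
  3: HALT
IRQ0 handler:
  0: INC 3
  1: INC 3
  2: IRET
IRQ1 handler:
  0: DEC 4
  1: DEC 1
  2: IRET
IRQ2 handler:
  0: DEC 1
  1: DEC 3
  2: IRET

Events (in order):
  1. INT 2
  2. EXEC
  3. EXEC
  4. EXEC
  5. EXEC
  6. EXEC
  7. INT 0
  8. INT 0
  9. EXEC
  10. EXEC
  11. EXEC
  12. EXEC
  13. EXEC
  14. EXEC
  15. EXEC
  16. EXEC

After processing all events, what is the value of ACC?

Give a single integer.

Answer: 17

Derivation:
Event 1 (INT 2): INT 2 arrives: push (MAIN, PC=0), enter IRQ2 at PC=0 (depth now 1)
Event 2 (EXEC): [IRQ2] PC=0: DEC 1 -> ACC=-1
Event 3 (EXEC): [IRQ2] PC=1: DEC 3 -> ACC=-4
Event 4 (EXEC): [IRQ2] PC=2: IRET -> resume MAIN at PC=0 (depth now 0)
Event 5 (EXEC): [MAIN] PC=0: INC 3 -> ACC=-1
Event 6 (EXEC): [MAIN] PC=1: INC 3 -> ACC=2
Event 7 (INT 0): INT 0 arrives: push (MAIN, PC=2), enter IRQ0 at PC=0 (depth now 1)
Event 8 (INT 0): INT 0 arrives: push (IRQ0, PC=0), enter IRQ0 at PC=0 (depth now 2)
Event 9 (EXEC): [IRQ0] PC=0: INC 3 -> ACC=5
Event 10 (EXEC): [IRQ0] PC=1: INC 3 -> ACC=8
Event 11 (EXEC): [IRQ0] PC=2: IRET -> resume IRQ0 at PC=0 (depth now 1)
Event 12 (EXEC): [IRQ0] PC=0: INC 3 -> ACC=11
Event 13 (EXEC): [IRQ0] PC=1: INC 3 -> ACC=14
Event 14 (EXEC): [IRQ0] PC=2: IRET -> resume MAIN at PC=2 (depth now 0)
Event 15 (EXEC): [MAIN] PC=2: INC 3 -> ACC=17
Event 16 (EXEC): [MAIN] PC=3: HALT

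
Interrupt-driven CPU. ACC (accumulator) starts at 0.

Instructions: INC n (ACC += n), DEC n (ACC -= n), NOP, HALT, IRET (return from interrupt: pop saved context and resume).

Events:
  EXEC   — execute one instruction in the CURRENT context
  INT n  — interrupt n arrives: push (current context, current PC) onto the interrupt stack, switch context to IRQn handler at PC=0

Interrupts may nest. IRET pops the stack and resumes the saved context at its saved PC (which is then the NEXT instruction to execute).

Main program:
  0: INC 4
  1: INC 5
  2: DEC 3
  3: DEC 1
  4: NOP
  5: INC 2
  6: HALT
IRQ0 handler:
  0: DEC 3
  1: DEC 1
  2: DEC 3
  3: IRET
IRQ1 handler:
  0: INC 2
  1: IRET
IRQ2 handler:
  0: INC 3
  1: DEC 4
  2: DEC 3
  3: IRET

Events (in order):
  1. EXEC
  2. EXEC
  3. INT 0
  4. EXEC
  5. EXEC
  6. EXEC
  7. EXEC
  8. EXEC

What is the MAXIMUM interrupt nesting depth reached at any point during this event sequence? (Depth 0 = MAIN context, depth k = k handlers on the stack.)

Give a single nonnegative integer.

Answer: 1

Derivation:
Event 1 (EXEC): [MAIN] PC=0: INC 4 -> ACC=4 [depth=0]
Event 2 (EXEC): [MAIN] PC=1: INC 5 -> ACC=9 [depth=0]
Event 3 (INT 0): INT 0 arrives: push (MAIN, PC=2), enter IRQ0 at PC=0 (depth now 1) [depth=1]
Event 4 (EXEC): [IRQ0] PC=0: DEC 3 -> ACC=6 [depth=1]
Event 5 (EXEC): [IRQ0] PC=1: DEC 1 -> ACC=5 [depth=1]
Event 6 (EXEC): [IRQ0] PC=2: DEC 3 -> ACC=2 [depth=1]
Event 7 (EXEC): [IRQ0] PC=3: IRET -> resume MAIN at PC=2 (depth now 0) [depth=0]
Event 8 (EXEC): [MAIN] PC=2: DEC 3 -> ACC=-1 [depth=0]
Max depth observed: 1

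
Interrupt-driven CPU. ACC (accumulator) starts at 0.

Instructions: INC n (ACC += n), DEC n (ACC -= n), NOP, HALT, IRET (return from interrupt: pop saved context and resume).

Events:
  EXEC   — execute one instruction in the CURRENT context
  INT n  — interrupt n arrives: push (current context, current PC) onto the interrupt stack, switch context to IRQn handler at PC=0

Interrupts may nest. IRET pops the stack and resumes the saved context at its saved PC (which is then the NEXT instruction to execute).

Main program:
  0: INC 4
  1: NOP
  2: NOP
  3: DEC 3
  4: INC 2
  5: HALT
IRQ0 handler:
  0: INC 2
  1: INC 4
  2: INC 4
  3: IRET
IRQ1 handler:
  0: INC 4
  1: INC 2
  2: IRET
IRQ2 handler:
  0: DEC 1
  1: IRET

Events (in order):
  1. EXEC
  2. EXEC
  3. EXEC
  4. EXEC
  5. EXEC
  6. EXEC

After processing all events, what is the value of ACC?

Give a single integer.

Answer: 3

Derivation:
Event 1 (EXEC): [MAIN] PC=0: INC 4 -> ACC=4
Event 2 (EXEC): [MAIN] PC=1: NOP
Event 3 (EXEC): [MAIN] PC=2: NOP
Event 4 (EXEC): [MAIN] PC=3: DEC 3 -> ACC=1
Event 5 (EXEC): [MAIN] PC=4: INC 2 -> ACC=3
Event 6 (EXEC): [MAIN] PC=5: HALT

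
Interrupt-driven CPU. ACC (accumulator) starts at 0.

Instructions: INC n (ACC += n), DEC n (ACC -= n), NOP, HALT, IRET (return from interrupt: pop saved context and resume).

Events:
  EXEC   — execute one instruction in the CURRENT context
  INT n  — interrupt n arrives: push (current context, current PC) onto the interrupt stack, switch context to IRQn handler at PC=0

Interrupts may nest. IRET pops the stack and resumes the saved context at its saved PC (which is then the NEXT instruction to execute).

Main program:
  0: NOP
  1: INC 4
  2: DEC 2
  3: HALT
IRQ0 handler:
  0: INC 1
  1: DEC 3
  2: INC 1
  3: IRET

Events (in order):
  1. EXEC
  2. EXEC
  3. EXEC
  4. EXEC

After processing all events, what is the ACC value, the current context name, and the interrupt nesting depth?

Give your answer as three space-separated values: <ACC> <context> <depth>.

Event 1 (EXEC): [MAIN] PC=0: NOP
Event 2 (EXEC): [MAIN] PC=1: INC 4 -> ACC=4
Event 3 (EXEC): [MAIN] PC=2: DEC 2 -> ACC=2
Event 4 (EXEC): [MAIN] PC=3: HALT

Answer: 2 MAIN 0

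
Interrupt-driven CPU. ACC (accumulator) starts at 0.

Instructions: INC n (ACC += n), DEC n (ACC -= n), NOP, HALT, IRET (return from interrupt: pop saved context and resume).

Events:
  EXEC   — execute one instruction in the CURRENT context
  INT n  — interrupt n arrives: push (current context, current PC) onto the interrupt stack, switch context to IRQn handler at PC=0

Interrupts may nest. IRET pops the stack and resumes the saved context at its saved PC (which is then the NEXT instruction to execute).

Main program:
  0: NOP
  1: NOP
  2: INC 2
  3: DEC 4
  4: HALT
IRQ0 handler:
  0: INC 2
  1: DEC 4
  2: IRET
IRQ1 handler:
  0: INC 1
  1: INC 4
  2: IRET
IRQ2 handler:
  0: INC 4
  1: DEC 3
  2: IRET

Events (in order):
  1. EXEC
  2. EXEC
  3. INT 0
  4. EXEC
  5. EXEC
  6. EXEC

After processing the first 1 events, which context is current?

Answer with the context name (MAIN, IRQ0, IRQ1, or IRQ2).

Answer: MAIN

Derivation:
Event 1 (EXEC): [MAIN] PC=0: NOP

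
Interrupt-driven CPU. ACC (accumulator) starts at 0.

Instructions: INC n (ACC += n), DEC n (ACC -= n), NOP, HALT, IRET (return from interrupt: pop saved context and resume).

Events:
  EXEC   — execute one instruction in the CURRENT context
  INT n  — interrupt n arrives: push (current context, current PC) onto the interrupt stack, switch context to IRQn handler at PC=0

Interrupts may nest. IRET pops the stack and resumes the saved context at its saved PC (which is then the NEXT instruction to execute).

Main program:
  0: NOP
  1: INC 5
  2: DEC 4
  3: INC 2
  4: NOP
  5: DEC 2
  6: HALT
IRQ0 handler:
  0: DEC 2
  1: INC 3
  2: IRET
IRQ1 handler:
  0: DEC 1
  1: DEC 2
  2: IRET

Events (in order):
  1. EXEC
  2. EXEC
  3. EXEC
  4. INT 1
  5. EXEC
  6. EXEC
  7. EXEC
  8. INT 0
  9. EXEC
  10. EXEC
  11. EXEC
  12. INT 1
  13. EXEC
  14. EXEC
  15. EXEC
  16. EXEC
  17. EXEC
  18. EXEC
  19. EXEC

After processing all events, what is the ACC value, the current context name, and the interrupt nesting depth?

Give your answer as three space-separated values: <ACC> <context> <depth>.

Event 1 (EXEC): [MAIN] PC=0: NOP
Event 2 (EXEC): [MAIN] PC=1: INC 5 -> ACC=5
Event 3 (EXEC): [MAIN] PC=2: DEC 4 -> ACC=1
Event 4 (INT 1): INT 1 arrives: push (MAIN, PC=3), enter IRQ1 at PC=0 (depth now 1)
Event 5 (EXEC): [IRQ1] PC=0: DEC 1 -> ACC=0
Event 6 (EXEC): [IRQ1] PC=1: DEC 2 -> ACC=-2
Event 7 (EXEC): [IRQ1] PC=2: IRET -> resume MAIN at PC=3 (depth now 0)
Event 8 (INT 0): INT 0 arrives: push (MAIN, PC=3), enter IRQ0 at PC=0 (depth now 1)
Event 9 (EXEC): [IRQ0] PC=0: DEC 2 -> ACC=-4
Event 10 (EXEC): [IRQ0] PC=1: INC 3 -> ACC=-1
Event 11 (EXEC): [IRQ0] PC=2: IRET -> resume MAIN at PC=3 (depth now 0)
Event 12 (INT 1): INT 1 arrives: push (MAIN, PC=3), enter IRQ1 at PC=0 (depth now 1)
Event 13 (EXEC): [IRQ1] PC=0: DEC 1 -> ACC=-2
Event 14 (EXEC): [IRQ1] PC=1: DEC 2 -> ACC=-4
Event 15 (EXEC): [IRQ1] PC=2: IRET -> resume MAIN at PC=3 (depth now 0)
Event 16 (EXEC): [MAIN] PC=3: INC 2 -> ACC=-2
Event 17 (EXEC): [MAIN] PC=4: NOP
Event 18 (EXEC): [MAIN] PC=5: DEC 2 -> ACC=-4
Event 19 (EXEC): [MAIN] PC=6: HALT

Answer: -4 MAIN 0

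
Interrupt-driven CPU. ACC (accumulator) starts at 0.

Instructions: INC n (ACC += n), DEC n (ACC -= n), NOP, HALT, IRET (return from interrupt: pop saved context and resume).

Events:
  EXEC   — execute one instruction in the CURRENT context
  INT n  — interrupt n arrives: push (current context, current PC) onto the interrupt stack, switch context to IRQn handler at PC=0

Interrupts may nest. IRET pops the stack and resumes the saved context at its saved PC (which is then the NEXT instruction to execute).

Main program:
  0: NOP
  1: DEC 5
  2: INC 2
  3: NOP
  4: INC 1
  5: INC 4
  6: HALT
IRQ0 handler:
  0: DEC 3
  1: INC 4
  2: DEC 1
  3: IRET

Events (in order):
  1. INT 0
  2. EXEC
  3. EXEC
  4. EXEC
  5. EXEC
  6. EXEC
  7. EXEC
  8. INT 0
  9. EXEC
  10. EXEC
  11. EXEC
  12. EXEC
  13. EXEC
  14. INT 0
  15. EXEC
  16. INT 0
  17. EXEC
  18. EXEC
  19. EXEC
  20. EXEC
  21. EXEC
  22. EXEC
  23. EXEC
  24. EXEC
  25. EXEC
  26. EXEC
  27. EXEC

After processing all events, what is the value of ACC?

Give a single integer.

Event 1 (INT 0): INT 0 arrives: push (MAIN, PC=0), enter IRQ0 at PC=0 (depth now 1)
Event 2 (EXEC): [IRQ0] PC=0: DEC 3 -> ACC=-3
Event 3 (EXEC): [IRQ0] PC=1: INC 4 -> ACC=1
Event 4 (EXEC): [IRQ0] PC=2: DEC 1 -> ACC=0
Event 5 (EXEC): [IRQ0] PC=3: IRET -> resume MAIN at PC=0 (depth now 0)
Event 6 (EXEC): [MAIN] PC=0: NOP
Event 7 (EXEC): [MAIN] PC=1: DEC 5 -> ACC=-5
Event 8 (INT 0): INT 0 arrives: push (MAIN, PC=2), enter IRQ0 at PC=0 (depth now 1)
Event 9 (EXEC): [IRQ0] PC=0: DEC 3 -> ACC=-8
Event 10 (EXEC): [IRQ0] PC=1: INC 4 -> ACC=-4
Event 11 (EXEC): [IRQ0] PC=2: DEC 1 -> ACC=-5
Event 12 (EXEC): [IRQ0] PC=3: IRET -> resume MAIN at PC=2 (depth now 0)
Event 13 (EXEC): [MAIN] PC=2: INC 2 -> ACC=-3
Event 14 (INT 0): INT 0 arrives: push (MAIN, PC=3), enter IRQ0 at PC=0 (depth now 1)
Event 15 (EXEC): [IRQ0] PC=0: DEC 3 -> ACC=-6
Event 16 (INT 0): INT 0 arrives: push (IRQ0, PC=1), enter IRQ0 at PC=0 (depth now 2)
Event 17 (EXEC): [IRQ0] PC=0: DEC 3 -> ACC=-9
Event 18 (EXEC): [IRQ0] PC=1: INC 4 -> ACC=-5
Event 19 (EXEC): [IRQ0] PC=2: DEC 1 -> ACC=-6
Event 20 (EXEC): [IRQ0] PC=3: IRET -> resume IRQ0 at PC=1 (depth now 1)
Event 21 (EXEC): [IRQ0] PC=1: INC 4 -> ACC=-2
Event 22 (EXEC): [IRQ0] PC=2: DEC 1 -> ACC=-3
Event 23 (EXEC): [IRQ0] PC=3: IRET -> resume MAIN at PC=3 (depth now 0)
Event 24 (EXEC): [MAIN] PC=3: NOP
Event 25 (EXEC): [MAIN] PC=4: INC 1 -> ACC=-2
Event 26 (EXEC): [MAIN] PC=5: INC 4 -> ACC=2
Event 27 (EXEC): [MAIN] PC=6: HALT

Answer: 2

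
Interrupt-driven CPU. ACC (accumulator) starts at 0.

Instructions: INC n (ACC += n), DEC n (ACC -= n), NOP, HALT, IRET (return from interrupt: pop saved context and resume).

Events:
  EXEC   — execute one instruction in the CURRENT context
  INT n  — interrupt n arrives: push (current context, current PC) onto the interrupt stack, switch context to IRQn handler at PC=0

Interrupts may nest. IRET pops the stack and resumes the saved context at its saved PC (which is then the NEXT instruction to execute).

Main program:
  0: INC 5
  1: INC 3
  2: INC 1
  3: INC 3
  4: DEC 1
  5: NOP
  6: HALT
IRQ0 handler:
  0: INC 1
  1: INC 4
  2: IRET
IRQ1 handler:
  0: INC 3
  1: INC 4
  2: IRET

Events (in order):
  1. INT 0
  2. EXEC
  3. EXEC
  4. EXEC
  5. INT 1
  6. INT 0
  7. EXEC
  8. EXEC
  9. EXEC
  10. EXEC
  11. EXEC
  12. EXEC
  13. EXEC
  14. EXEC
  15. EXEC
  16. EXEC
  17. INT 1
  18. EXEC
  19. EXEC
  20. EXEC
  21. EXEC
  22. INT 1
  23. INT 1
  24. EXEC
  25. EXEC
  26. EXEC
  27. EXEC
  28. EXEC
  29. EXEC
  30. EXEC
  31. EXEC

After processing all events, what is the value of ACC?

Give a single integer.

Answer: 49

Derivation:
Event 1 (INT 0): INT 0 arrives: push (MAIN, PC=0), enter IRQ0 at PC=0 (depth now 1)
Event 2 (EXEC): [IRQ0] PC=0: INC 1 -> ACC=1
Event 3 (EXEC): [IRQ0] PC=1: INC 4 -> ACC=5
Event 4 (EXEC): [IRQ0] PC=2: IRET -> resume MAIN at PC=0 (depth now 0)
Event 5 (INT 1): INT 1 arrives: push (MAIN, PC=0), enter IRQ1 at PC=0 (depth now 1)
Event 6 (INT 0): INT 0 arrives: push (IRQ1, PC=0), enter IRQ0 at PC=0 (depth now 2)
Event 7 (EXEC): [IRQ0] PC=0: INC 1 -> ACC=6
Event 8 (EXEC): [IRQ0] PC=1: INC 4 -> ACC=10
Event 9 (EXEC): [IRQ0] PC=2: IRET -> resume IRQ1 at PC=0 (depth now 1)
Event 10 (EXEC): [IRQ1] PC=0: INC 3 -> ACC=13
Event 11 (EXEC): [IRQ1] PC=1: INC 4 -> ACC=17
Event 12 (EXEC): [IRQ1] PC=2: IRET -> resume MAIN at PC=0 (depth now 0)
Event 13 (EXEC): [MAIN] PC=0: INC 5 -> ACC=22
Event 14 (EXEC): [MAIN] PC=1: INC 3 -> ACC=25
Event 15 (EXEC): [MAIN] PC=2: INC 1 -> ACC=26
Event 16 (EXEC): [MAIN] PC=3: INC 3 -> ACC=29
Event 17 (INT 1): INT 1 arrives: push (MAIN, PC=4), enter IRQ1 at PC=0 (depth now 1)
Event 18 (EXEC): [IRQ1] PC=0: INC 3 -> ACC=32
Event 19 (EXEC): [IRQ1] PC=1: INC 4 -> ACC=36
Event 20 (EXEC): [IRQ1] PC=2: IRET -> resume MAIN at PC=4 (depth now 0)
Event 21 (EXEC): [MAIN] PC=4: DEC 1 -> ACC=35
Event 22 (INT 1): INT 1 arrives: push (MAIN, PC=5), enter IRQ1 at PC=0 (depth now 1)
Event 23 (INT 1): INT 1 arrives: push (IRQ1, PC=0), enter IRQ1 at PC=0 (depth now 2)
Event 24 (EXEC): [IRQ1] PC=0: INC 3 -> ACC=38
Event 25 (EXEC): [IRQ1] PC=1: INC 4 -> ACC=42
Event 26 (EXEC): [IRQ1] PC=2: IRET -> resume IRQ1 at PC=0 (depth now 1)
Event 27 (EXEC): [IRQ1] PC=0: INC 3 -> ACC=45
Event 28 (EXEC): [IRQ1] PC=1: INC 4 -> ACC=49
Event 29 (EXEC): [IRQ1] PC=2: IRET -> resume MAIN at PC=5 (depth now 0)
Event 30 (EXEC): [MAIN] PC=5: NOP
Event 31 (EXEC): [MAIN] PC=6: HALT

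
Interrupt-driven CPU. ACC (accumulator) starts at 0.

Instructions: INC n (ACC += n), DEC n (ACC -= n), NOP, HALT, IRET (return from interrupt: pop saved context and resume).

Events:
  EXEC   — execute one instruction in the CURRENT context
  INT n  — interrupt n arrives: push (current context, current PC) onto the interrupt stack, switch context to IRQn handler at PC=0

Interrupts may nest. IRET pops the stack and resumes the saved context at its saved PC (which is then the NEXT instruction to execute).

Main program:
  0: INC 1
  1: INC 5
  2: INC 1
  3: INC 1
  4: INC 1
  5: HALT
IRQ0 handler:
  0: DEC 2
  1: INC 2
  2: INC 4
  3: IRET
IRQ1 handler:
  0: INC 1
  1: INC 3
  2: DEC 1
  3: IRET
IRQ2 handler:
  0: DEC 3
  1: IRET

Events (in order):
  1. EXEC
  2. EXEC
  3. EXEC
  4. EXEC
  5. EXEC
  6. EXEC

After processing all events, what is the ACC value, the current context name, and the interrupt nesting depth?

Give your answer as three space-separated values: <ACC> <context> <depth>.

Event 1 (EXEC): [MAIN] PC=0: INC 1 -> ACC=1
Event 2 (EXEC): [MAIN] PC=1: INC 5 -> ACC=6
Event 3 (EXEC): [MAIN] PC=2: INC 1 -> ACC=7
Event 4 (EXEC): [MAIN] PC=3: INC 1 -> ACC=8
Event 5 (EXEC): [MAIN] PC=4: INC 1 -> ACC=9
Event 6 (EXEC): [MAIN] PC=5: HALT

Answer: 9 MAIN 0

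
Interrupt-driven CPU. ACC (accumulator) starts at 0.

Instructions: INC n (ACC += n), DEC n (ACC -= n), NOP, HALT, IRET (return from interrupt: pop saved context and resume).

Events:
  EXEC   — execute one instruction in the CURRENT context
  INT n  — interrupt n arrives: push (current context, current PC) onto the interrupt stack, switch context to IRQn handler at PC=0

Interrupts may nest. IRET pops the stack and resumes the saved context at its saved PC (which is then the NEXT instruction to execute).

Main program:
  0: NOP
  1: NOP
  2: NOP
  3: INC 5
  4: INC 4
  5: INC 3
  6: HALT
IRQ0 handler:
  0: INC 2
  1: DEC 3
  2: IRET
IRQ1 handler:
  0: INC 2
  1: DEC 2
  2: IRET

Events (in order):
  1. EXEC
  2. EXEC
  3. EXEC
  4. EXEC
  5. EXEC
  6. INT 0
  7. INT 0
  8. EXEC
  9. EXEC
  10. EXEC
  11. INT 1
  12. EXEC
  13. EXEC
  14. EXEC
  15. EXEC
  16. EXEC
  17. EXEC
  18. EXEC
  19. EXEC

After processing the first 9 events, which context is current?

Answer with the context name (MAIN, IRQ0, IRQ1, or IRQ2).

Event 1 (EXEC): [MAIN] PC=0: NOP
Event 2 (EXEC): [MAIN] PC=1: NOP
Event 3 (EXEC): [MAIN] PC=2: NOP
Event 4 (EXEC): [MAIN] PC=3: INC 5 -> ACC=5
Event 5 (EXEC): [MAIN] PC=4: INC 4 -> ACC=9
Event 6 (INT 0): INT 0 arrives: push (MAIN, PC=5), enter IRQ0 at PC=0 (depth now 1)
Event 7 (INT 0): INT 0 arrives: push (IRQ0, PC=0), enter IRQ0 at PC=0 (depth now 2)
Event 8 (EXEC): [IRQ0] PC=0: INC 2 -> ACC=11
Event 9 (EXEC): [IRQ0] PC=1: DEC 3 -> ACC=8

Answer: IRQ0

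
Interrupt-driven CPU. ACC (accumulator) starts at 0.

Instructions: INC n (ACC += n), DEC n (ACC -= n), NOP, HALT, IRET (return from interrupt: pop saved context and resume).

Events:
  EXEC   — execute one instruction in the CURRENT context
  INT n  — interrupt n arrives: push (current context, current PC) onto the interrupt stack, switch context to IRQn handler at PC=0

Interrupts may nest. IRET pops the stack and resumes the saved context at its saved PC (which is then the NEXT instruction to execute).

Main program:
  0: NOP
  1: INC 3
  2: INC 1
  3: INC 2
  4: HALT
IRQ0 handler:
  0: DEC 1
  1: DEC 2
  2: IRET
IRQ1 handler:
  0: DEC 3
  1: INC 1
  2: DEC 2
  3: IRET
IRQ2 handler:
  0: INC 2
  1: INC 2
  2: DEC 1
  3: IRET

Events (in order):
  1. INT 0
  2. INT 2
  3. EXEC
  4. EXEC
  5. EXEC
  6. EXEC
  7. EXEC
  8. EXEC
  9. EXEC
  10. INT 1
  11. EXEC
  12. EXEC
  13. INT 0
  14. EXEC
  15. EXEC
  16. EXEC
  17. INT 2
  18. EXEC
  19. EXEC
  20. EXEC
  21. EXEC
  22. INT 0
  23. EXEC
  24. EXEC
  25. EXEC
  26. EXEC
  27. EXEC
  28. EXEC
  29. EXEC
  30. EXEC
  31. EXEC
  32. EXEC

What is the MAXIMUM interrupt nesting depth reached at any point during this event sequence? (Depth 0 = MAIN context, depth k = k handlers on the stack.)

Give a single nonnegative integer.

Event 1 (INT 0): INT 0 arrives: push (MAIN, PC=0), enter IRQ0 at PC=0 (depth now 1) [depth=1]
Event 2 (INT 2): INT 2 arrives: push (IRQ0, PC=0), enter IRQ2 at PC=0 (depth now 2) [depth=2]
Event 3 (EXEC): [IRQ2] PC=0: INC 2 -> ACC=2 [depth=2]
Event 4 (EXEC): [IRQ2] PC=1: INC 2 -> ACC=4 [depth=2]
Event 5 (EXEC): [IRQ2] PC=2: DEC 1 -> ACC=3 [depth=2]
Event 6 (EXEC): [IRQ2] PC=3: IRET -> resume IRQ0 at PC=0 (depth now 1) [depth=1]
Event 7 (EXEC): [IRQ0] PC=0: DEC 1 -> ACC=2 [depth=1]
Event 8 (EXEC): [IRQ0] PC=1: DEC 2 -> ACC=0 [depth=1]
Event 9 (EXEC): [IRQ0] PC=2: IRET -> resume MAIN at PC=0 (depth now 0) [depth=0]
Event 10 (INT 1): INT 1 arrives: push (MAIN, PC=0), enter IRQ1 at PC=0 (depth now 1) [depth=1]
Event 11 (EXEC): [IRQ1] PC=0: DEC 3 -> ACC=-3 [depth=1]
Event 12 (EXEC): [IRQ1] PC=1: INC 1 -> ACC=-2 [depth=1]
Event 13 (INT 0): INT 0 arrives: push (IRQ1, PC=2), enter IRQ0 at PC=0 (depth now 2) [depth=2]
Event 14 (EXEC): [IRQ0] PC=0: DEC 1 -> ACC=-3 [depth=2]
Event 15 (EXEC): [IRQ0] PC=1: DEC 2 -> ACC=-5 [depth=2]
Event 16 (EXEC): [IRQ0] PC=2: IRET -> resume IRQ1 at PC=2 (depth now 1) [depth=1]
Event 17 (INT 2): INT 2 arrives: push (IRQ1, PC=2), enter IRQ2 at PC=0 (depth now 2) [depth=2]
Event 18 (EXEC): [IRQ2] PC=0: INC 2 -> ACC=-3 [depth=2]
Event 19 (EXEC): [IRQ2] PC=1: INC 2 -> ACC=-1 [depth=2]
Event 20 (EXEC): [IRQ2] PC=2: DEC 1 -> ACC=-2 [depth=2]
Event 21 (EXEC): [IRQ2] PC=3: IRET -> resume IRQ1 at PC=2 (depth now 1) [depth=1]
Event 22 (INT 0): INT 0 arrives: push (IRQ1, PC=2), enter IRQ0 at PC=0 (depth now 2) [depth=2]
Event 23 (EXEC): [IRQ0] PC=0: DEC 1 -> ACC=-3 [depth=2]
Event 24 (EXEC): [IRQ0] PC=1: DEC 2 -> ACC=-5 [depth=2]
Event 25 (EXEC): [IRQ0] PC=2: IRET -> resume IRQ1 at PC=2 (depth now 1) [depth=1]
Event 26 (EXEC): [IRQ1] PC=2: DEC 2 -> ACC=-7 [depth=1]
Event 27 (EXEC): [IRQ1] PC=3: IRET -> resume MAIN at PC=0 (depth now 0) [depth=0]
Event 28 (EXEC): [MAIN] PC=0: NOP [depth=0]
Event 29 (EXEC): [MAIN] PC=1: INC 3 -> ACC=-4 [depth=0]
Event 30 (EXEC): [MAIN] PC=2: INC 1 -> ACC=-3 [depth=0]
Event 31 (EXEC): [MAIN] PC=3: INC 2 -> ACC=-1 [depth=0]
Event 32 (EXEC): [MAIN] PC=4: HALT [depth=0]
Max depth observed: 2

Answer: 2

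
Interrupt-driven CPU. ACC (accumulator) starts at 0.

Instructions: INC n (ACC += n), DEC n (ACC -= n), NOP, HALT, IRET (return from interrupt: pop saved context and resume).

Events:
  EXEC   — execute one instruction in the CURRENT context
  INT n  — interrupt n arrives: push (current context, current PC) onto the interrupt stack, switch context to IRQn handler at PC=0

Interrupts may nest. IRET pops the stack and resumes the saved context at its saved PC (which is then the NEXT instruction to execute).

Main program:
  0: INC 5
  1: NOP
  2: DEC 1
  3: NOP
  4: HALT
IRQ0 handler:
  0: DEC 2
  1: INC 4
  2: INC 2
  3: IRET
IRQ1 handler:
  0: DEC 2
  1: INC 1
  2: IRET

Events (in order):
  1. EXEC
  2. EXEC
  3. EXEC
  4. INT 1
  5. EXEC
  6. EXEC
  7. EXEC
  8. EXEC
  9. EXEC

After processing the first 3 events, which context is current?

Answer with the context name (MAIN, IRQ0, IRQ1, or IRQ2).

Event 1 (EXEC): [MAIN] PC=0: INC 5 -> ACC=5
Event 2 (EXEC): [MAIN] PC=1: NOP
Event 3 (EXEC): [MAIN] PC=2: DEC 1 -> ACC=4

Answer: MAIN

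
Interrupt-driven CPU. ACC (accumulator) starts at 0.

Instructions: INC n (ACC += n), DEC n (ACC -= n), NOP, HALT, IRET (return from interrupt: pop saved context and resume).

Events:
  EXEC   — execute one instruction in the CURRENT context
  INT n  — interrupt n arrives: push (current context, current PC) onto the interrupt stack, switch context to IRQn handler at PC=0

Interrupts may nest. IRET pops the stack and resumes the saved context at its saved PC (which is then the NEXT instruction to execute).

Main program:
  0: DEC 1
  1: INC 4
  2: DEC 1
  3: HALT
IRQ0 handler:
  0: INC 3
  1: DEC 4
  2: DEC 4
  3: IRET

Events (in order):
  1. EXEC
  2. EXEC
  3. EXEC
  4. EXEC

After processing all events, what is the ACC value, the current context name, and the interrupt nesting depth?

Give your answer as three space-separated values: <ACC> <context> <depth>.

Event 1 (EXEC): [MAIN] PC=0: DEC 1 -> ACC=-1
Event 2 (EXEC): [MAIN] PC=1: INC 4 -> ACC=3
Event 3 (EXEC): [MAIN] PC=2: DEC 1 -> ACC=2
Event 4 (EXEC): [MAIN] PC=3: HALT

Answer: 2 MAIN 0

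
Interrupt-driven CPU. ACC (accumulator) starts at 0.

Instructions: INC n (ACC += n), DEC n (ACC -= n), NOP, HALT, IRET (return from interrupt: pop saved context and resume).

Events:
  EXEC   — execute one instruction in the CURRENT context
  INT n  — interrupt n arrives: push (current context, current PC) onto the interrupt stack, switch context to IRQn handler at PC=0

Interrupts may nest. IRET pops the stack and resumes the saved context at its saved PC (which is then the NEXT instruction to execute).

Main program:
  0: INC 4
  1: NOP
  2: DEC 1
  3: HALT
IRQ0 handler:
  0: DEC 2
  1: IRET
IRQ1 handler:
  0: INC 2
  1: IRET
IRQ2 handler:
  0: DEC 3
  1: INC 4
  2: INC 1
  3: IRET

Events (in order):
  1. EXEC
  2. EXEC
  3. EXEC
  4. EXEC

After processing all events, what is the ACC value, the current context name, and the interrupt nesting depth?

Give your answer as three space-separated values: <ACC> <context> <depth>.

Answer: 3 MAIN 0

Derivation:
Event 1 (EXEC): [MAIN] PC=0: INC 4 -> ACC=4
Event 2 (EXEC): [MAIN] PC=1: NOP
Event 3 (EXEC): [MAIN] PC=2: DEC 1 -> ACC=3
Event 4 (EXEC): [MAIN] PC=3: HALT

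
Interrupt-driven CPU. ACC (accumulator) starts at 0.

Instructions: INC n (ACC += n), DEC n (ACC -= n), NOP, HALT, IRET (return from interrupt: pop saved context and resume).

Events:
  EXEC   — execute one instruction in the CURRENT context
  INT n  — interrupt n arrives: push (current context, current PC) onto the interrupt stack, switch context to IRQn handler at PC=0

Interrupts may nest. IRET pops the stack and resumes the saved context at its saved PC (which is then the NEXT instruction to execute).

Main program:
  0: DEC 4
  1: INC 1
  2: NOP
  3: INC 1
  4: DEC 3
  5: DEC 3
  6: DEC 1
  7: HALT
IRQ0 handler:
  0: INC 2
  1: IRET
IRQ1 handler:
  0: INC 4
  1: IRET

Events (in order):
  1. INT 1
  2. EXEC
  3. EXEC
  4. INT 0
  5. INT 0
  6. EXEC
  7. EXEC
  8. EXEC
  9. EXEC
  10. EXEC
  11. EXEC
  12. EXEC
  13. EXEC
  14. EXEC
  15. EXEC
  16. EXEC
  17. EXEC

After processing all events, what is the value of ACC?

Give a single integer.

Event 1 (INT 1): INT 1 arrives: push (MAIN, PC=0), enter IRQ1 at PC=0 (depth now 1)
Event 2 (EXEC): [IRQ1] PC=0: INC 4 -> ACC=4
Event 3 (EXEC): [IRQ1] PC=1: IRET -> resume MAIN at PC=0 (depth now 0)
Event 4 (INT 0): INT 0 arrives: push (MAIN, PC=0), enter IRQ0 at PC=0 (depth now 1)
Event 5 (INT 0): INT 0 arrives: push (IRQ0, PC=0), enter IRQ0 at PC=0 (depth now 2)
Event 6 (EXEC): [IRQ0] PC=0: INC 2 -> ACC=6
Event 7 (EXEC): [IRQ0] PC=1: IRET -> resume IRQ0 at PC=0 (depth now 1)
Event 8 (EXEC): [IRQ0] PC=0: INC 2 -> ACC=8
Event 9 (EXEC): [IRQ0] PC=1: IRET -> resume MAIN at PC=0 (depth now 0)
Event 10 (EXEC): [MAIN] PC=0: DEC 4 -> ACC=4
Event 11 (EXEC): [MAIN] PC=1: INC 1 -> ACC=5
Event 12 (EXEC): [MAIN] PC=2: NOP
Event 13 (EXEC): [MAIN] PC=3: INC 1 -> ACC=6
Event 14 (EXEC): [MAIN] PC=4: DEC 3 -> ACC=3
Event 15 (EXEC): [MAIN] PC=5: DEC 3 -> ACC=0
Event 16 (EXEC): [MAIN] PC=6: DEC 1 -> ACC=-1
Event 17 (EXEC): [MAIN] PC=7: HALT

Answer: -1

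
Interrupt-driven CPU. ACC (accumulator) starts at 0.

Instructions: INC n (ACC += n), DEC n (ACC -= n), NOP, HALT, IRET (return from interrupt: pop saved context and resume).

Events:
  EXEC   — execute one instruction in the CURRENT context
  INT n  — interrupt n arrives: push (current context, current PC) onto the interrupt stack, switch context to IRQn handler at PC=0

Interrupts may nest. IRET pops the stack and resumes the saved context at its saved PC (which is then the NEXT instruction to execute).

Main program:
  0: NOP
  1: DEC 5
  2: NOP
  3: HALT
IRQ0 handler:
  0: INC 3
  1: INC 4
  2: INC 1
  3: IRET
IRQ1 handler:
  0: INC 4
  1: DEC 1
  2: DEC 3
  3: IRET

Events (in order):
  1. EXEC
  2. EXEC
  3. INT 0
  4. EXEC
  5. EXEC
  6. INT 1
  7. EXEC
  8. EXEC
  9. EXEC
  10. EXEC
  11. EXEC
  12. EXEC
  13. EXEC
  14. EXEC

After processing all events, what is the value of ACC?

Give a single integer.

Answer: 3

Derivation:
Event 1 (EXEC): [MAIN] PC=0: NOP
Event 2 (EXEC): [MAIN] PC=1: DEC 5 -> ACC=-5
Event 3 (INT 0): INT 0 arrives: push (MAIN, PC=2), enter IRQ0 at PC=0 (depth now 1)
Event 4 (EXEC): [IRQ0] PC=0: INC 3 -> ACC=-2
Event 5 (EXEC): [IRQ0] PC=1: INC 4 -> ACC=2
Event 6 (INT 1): INT 1 arrives: push (IRQ0, PC=2), enter IRQ1 at PC=0 (depth now 2)
Event 7 (EXEC): [IRQ1] PC=0: INC 4 -> ACC=6
Event 8 (EXEC): [IRQ1] PC=1: DEC 1 -> ACC=5
Event 9 (EXEC): [IRQ1] PC=2: DEC 3 -> ACC=2
Event 10 (EXEC): [IRQ1] PC=3: IRET -> resume IRQ0 at PC=2 (depth now 1)
Event 11 (EXEC): [IRQ0] PC=2: INC 1 -> ACC=3
Event 12 (EXEC): [IRQ0] PC=3: IRET -> resume MAIN at PC=2 (depth now 0)
Event 13 (EXEC): [MAIN] PC=2: NOP
Event 14 (EXEC): [MAIN] PC=3: HALT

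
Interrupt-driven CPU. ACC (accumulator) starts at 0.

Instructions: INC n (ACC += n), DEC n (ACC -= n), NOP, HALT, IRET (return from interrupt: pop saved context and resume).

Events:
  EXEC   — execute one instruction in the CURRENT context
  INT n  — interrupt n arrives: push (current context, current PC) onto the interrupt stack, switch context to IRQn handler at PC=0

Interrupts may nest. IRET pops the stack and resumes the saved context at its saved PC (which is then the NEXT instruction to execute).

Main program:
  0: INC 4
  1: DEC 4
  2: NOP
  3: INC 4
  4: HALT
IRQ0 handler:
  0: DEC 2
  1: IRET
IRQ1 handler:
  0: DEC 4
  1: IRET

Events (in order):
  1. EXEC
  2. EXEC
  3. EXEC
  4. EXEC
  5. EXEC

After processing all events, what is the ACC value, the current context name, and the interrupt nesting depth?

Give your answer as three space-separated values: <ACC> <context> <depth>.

Answer: 4 MAIN 0

Derivation:
Event 1 (EXEC): [MAIN] PC=0: INC 4 -> ACC=4
Event 2 (EXEC): [MAIN] PC=1: DEC 4 -> ACC=0
Event 3 (EXEC): [MAIN] PC=2: NOP
Event 4 (EXEC): [MAIN] PC=3: INC 4 -> ACC=4
Event 5 (EXEC): [MAIN] PC=4: HALT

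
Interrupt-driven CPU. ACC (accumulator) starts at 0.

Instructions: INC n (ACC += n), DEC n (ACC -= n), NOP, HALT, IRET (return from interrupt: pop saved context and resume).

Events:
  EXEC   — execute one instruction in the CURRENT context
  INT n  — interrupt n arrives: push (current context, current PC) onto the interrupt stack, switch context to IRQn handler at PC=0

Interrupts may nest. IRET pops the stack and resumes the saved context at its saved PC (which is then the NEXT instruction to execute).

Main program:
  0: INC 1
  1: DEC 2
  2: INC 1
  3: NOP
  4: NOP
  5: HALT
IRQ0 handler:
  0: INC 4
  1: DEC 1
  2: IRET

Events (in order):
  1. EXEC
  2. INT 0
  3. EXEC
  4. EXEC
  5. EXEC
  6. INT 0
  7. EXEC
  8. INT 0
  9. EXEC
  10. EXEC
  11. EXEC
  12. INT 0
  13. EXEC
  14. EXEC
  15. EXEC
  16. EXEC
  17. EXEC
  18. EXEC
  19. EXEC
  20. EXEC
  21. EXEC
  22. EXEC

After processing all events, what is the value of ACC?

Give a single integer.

Answer: 12

Derivation:
Event 1 (EXEC): [MAIN] PC=0: INC 1 -> ACC=1
Event 2 (INT 0): INT 0 arrives: push (MAIN, PC=1), enter IRQ0 at PC=0 (depth now 1)
Event 3 (EXEC): [IRQ0] PC=0: INC 4 -> ACC=5
Event 4 (EXEC): [IRQ0] PC=1: DEC 1 -> ACC=4
Event 5 (EXEC): [IRQ0] PC=2: IRET -> resume MAIN at PC=1 (depth now 0)
Event 6 (INT 0): INT 0 arrives: push (MAIN, PC=1), enter IRQ0 at PC=0 (depth now 1)
Event 7 (EXEC): [IRQ0] PC=0: INC 4 -> ACC=8
Event 8 (INT 0): INT 0 arrives: push (IRQ0, PC=1), enter IRQ0 at PC=0 (depth now 2)
Event 9 (EXEC): [IRQ0] PC=0: INC 4 -> ACC=12
Event 10 (EXEC): [IRQ0] PC=1: DEC 1 -> ACC=11
Event 11 (EXEC): [IRQ0] PC=2: IRET -> resume IRQ0 at PC=1 (depth now 1)
Event 12 (INT 0): INT 0 arrives: push (IRQ0, PC=1), enter IRQ0 at PC=0 (depth now 2)
Event 13 (EXEC): [IRQ0] PC=0: INC 4 -> ACC=15
Event 14 (EXEC): [IRQ0] PC=1: DEC 1 -> ACC=14
Event 15 (EXEC): [IRQ0] PC=2: IRET -> resume IRQ0 at PC=1 (depth now 1)
Event 16 (EXEC): [IRQ0] PC=1: DEC 1 -> ACC=13
Event 17 (EXEC): [IRQ0] PC=2: IRET -> resume MAIN at PC=1 (depth now 0)
Event 18 (EXEC): [MAIN] PC=1: DEC 2 -> ACC=11
Event 19 (EXEC): [MAIN] PC=2: INC 1 -> ACC=12
Event 20 (EXEC): [MAIN] PC=3: NOP
Event 21 (EXEC): [MAIN] PC=4: NOP
Event 22 (EXEC): [MAIN] PC=5: HALT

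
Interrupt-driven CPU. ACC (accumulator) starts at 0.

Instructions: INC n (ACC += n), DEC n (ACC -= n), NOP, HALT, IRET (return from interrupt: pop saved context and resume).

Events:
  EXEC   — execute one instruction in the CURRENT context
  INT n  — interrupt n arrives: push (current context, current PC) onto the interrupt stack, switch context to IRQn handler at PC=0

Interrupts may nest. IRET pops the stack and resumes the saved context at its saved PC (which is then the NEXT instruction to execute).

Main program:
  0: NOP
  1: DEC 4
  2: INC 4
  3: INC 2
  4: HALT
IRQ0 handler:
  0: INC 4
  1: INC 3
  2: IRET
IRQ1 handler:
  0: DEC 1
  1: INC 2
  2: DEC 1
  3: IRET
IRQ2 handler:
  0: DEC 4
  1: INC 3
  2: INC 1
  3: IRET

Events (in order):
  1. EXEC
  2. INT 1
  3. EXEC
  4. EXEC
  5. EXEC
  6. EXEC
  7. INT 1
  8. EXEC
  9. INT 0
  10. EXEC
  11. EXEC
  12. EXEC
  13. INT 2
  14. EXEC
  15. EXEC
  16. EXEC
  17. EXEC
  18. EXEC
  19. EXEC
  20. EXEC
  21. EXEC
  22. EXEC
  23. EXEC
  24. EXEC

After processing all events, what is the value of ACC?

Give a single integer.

Answer: 9

Derivation:
Event 1 (EXEC): [MAIN] PC=0: NOP
Event 2 (INT 1): INT 1 arrives: push (MAIN, PC=1), enter IRQ1 at PC=0 (depth now 1)
Event 3 (EXEC): [IRQ1] PC=0: DEC 1 -> ACC=-1
Event 4 (EXEC): [IRQ1] PC=1: INC 2 -> ACC=1
Event 5 (EXEC): [IRQ1] PC=2: DEC 1 -> ACC=0
Event 6 (EXEC): [IRQ1] PC=3: IRET -> resume MAIN at PC=1 (depth now 0)
Event 7 (INT 1): INT 1 arrives: push (MAIN, PC=1), enter IRQ1 at PC=0 (depth now 1)
Event 8 (EXEC): [IRQ1] PC=0: DEC 1 -> ACC=-1
Event 9 (INT 0): INT 0 arrives: push (IRQ1, PC=1), enter IRQ0 at PC=0 (depth now 2)
Event 10 (EXEC): [IRQ0] PC=0: INC 4 -> ACC=3
Event 11 (EXEC): [IRQ0] PC=1: INC 3 -> ACC=6
Event 12 (EXEC): [IRQ0] PC=2: IRET -> resume IRQ1 at PC=1 (depth now 1)
Event 13 (INT 2): INT 2 arrives: push (IRQ1, PC=1), enter IRQ2 at PC=0 (depth now 2)
Event 14 (EXEC): [IRQ2] PC=0: DEC 4 -> ACC=2
Event 15 (EXEC): [IRQ2] PC=1: INC 3 -> ACC=5
Event 16 (EXEC): [IRQ2] PC=2: INC 1 -> ACC=6
Event 17 (EXEC): [IRQ2] PC=3: IRET -> resume IRQ1 at PC=1 (depth now 1)
Event 18 (EXEC): [IRQ1] PC=1: INC 2 -> ACC=8
Event 19 (EXEC): [IRQ1] PC=2: DEC 1 -> ACC=7
Event 20 (EXEC): [IRQ1] PC=3: IRET -> resume MAIN at PC=1 (depth now 0)
Event 21 (EXEC): [MAIN] PC=1: DEC 4 -> ACC=3
Event 22 (EXEC): [MAIN] PC=2: INC 4 -> ACC=7
Event 23 (EXEC): [MAIN] PC=3: INC 2 -> ACC=9
Event 24 (EXEC): [MAIN] PC=4: HALT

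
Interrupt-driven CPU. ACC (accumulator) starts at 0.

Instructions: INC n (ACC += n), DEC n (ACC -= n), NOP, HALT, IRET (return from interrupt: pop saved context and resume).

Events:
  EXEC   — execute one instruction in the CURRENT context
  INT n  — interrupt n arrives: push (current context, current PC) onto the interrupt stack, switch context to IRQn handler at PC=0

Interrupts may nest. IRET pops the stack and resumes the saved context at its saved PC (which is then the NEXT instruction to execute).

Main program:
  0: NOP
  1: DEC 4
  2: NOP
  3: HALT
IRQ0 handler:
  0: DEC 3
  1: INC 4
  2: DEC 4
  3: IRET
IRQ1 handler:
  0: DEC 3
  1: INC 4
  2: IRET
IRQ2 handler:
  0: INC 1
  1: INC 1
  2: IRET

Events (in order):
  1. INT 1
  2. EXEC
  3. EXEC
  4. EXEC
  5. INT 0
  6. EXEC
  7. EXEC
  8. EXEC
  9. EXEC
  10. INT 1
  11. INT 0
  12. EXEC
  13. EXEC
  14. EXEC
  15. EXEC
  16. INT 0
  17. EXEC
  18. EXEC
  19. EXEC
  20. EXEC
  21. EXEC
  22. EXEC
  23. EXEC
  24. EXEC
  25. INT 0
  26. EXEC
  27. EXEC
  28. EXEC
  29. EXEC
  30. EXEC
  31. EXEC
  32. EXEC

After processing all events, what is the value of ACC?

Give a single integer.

Event 1 (INT 1): INT 1 arrives: push (MAIN, PC=0), enter IRQ1 at PC=0 (depth now 1)
Event 2 (EXEC): [IRQ1] PC=0: DEC 3 -> ACC=-3
Event 3 (EXEC): [IRQ1] PC=1: INC 4 -> ACC=1
Event 4 (EXEC): [IRQ1] PC=2: IRET -> resume MAIN at PC=0 (depth now 0)
Event 5 (INT 0): INT 0 arrives: push (MAIN, PC=0), enter IRQ0 at PC=0 (depth now 1)
Event 6 (EXEC): [IRQ0] PC=0: DEC 3 -> ACC=-2
Event 7 (EXEC): [IRQ0] PC=1: INC 4 -> ACC=2
Event 8 (EXEC): [IRQ0] PC=2: DEC 4 -> ACC=-2
Event 9 (EXEC): [IRQ0] PC=3: IRET -> resume MAIN at PC=0 (depth now 0)
Event 10 (INT 1): INT 1 arrives: push (MAIN, PC=0), enter IRQ1 at PC=0 (depth now 1)
Event 11 (INT 0): INT 0 arrives: push (IRQ1, PC=0), enter IRQ0 at PC=0 (depth now 2)
Event 12 (EXEC): [IRQ0] PC=0: DEC 3 -> ACC=-5
Event 13 (EXEC): [IRQ0] PC=1: INC 4 -> ACC=-1
Event 14 (EXEC): [IRQ0] PC=2: DEC 4 -> ACC=-5
Event 15 (EXEC): [IRQ0] PC=3: IRET -> resume IRQ1 at PC=0 (depth now 1)
Event 16 (INT 0): INT 0 arrives: push (IRQ1, PC=0), enter IRQ0 at PC=0 (depth now 2)
Event 17 (EXEC): [IRQ0] PC=0: DEC 3 -> ACC=-8
Event 18 (EXEC): [IRQ0] PC=1: INC 4 -> ACC=-4
Event 19 (EXEC): [IRQ0] PC=2: DEC 4 -> ACC=-8
Event 20 (EXEC): [IRQ0] PC=3: IRET -> resume IRQ1 at PC=0 (depth now 1)
Event 21 (EXEC): [IRQ1] PC=0: DEC 3 -> ACC=-11
Event 22 (EXEC): [IRQ1] PC=1: INC 4 -> ACC=-7
Event 23 (EXEC): [IRQ1] PC=2: IRET -> resume MAIN at PC=0 (depth now 0)
Event 24 (EXEC): [MAIN] PC=0: NOP
Event 25 (INT 0): INT 0 arrives: push (MAIN, PC=1), enter IRQ0 at PC=0 (depth now 1)
Event 26 (EXEC): [IRQ0] PC=0: DEC 3 -> ACC=-10
Event 27 (EXEC): [IRQ0] PC=1: INC 4 -> ACC=-6
Event 28 (EXEC): [IRQ0] PC=2: DEC 4 -> ACC=-10
Event 29 (EXEC): [IRQ0] PC=3: IRET -> resume MAIN at PC=1 (depth now 0)
Event 30 (EXEC): [MAIN] PC=1: DEC 4 -> ACC=-14
Event 31 (EXEC): [MAIN] PC=2: NOP
Event 32 (EXEC): [MAIN] PC=3: HALT

Answer: -14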